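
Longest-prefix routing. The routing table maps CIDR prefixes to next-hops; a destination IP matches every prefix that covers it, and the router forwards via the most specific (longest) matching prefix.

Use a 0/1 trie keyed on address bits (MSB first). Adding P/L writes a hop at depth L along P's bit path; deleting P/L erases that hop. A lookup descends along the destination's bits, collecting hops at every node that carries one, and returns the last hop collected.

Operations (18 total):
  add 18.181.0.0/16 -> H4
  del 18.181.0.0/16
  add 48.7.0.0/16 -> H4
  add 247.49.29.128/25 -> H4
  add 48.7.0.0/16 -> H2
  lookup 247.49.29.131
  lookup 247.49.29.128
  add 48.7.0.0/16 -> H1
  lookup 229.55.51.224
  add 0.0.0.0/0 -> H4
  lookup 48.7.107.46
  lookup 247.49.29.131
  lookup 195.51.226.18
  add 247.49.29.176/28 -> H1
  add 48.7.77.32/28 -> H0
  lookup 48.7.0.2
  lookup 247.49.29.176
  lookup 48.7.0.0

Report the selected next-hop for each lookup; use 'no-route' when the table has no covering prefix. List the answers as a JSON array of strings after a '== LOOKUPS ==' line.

Process each operation:
  + 18.181.0.0/16 (H4) depth=16
  - 18.181.0.0/16 clear@16
  + 48.7.0.0/16 (H4) depth=16
  + 247.49.29.128/25 (H4) depth=25
  + 48.7.0.0/16 (H2) depth=16
  ? 247.49.29.131  path d0:-→d1:-→d2:-→d3:-→d4:-→d5:-→d6:-→d7:-→d8:-→d9:-→d10:-→d11:-→d12:-→d13:-→d14:-→d15:-→d16:-→d17:-→d18:-→d19:-→d20:-→d21:-→d22:-→d23:-→d24:-→d25:H4  best=H4
  ? 247.49.29.128  path d0:-→d1:-→d2:-→d3:-→d4:-→d5:-→d6:-→d7:-→d8:-→d9:-→d10:-→d11:-→d12:-→d13:-→d14:-→d15:-→d16:-→d17:-→d18:-→d19:-→d20:-→d21:-→d22:-→d23:-→d24:-→d25:H4  best=H4
  + 48.7.0.0/16 (H1) depth=16
  ? 229.55.51.224  path d0:-→d1:-→d2:-→d3:-  best=no-route
  + 0.0.0.0/0 (H4) depth=0
  ? 48.7.107.46  path d0:H4→d1:-→d2:-→d3:-→d4:-→d5:-→d6:-→d7:-→d8:-→d9:-→d10:-→d11:-→d12:-→d13:-→d14:-→d15:-→d16:H1  best=H1
  ? 247.49.29.131  path d0:H4→d1:-→d2:-→d3:-→d4:-→d5:-→d6:-→d7:-→d8:-→d9:-→d10:-→d11:-→d12:-→d13:-→d14:-→d15:-→d16:-→d17:-→d18:-→d19:-→d20:-→d21:-→d22:-→d23:-→d24:-→d25:H4  best=H4
  ? 195.51.226.18  path d0:H4→d1:-→d2:-  best=H4
  + 247.49.29.176/28 (H1) depth=28
  + 48.7.77.32/28 (H0) depth=28
  ? 48.7.0.2  path d0:H4→d1:-→d2:-→d3:-→d4:-→d5:-→d6:-→d7:-→d8:-→d9:-→d10:-→d11:-→d12:-→d13:-→d14:-→d15:-→d16:H1→d17:-  best=H1
  ? 247.49.29.176  path d0:H4→d1:-→d2:-→d3:-→d4:-→d5:-→d6:-→d7:-→d8:-→d9:-→d10:-→d11:-→d12:-→d13:-→d14:-→d15:-→d16:-→d17:-→d18:-→d19:-→d20:-→d21:-→d22:-→d23:-→d24:-→d25:H4→d26:-→d27:-→d28:H1  best=H1
  ? 48.7.0.0  path d0:H4→d1:-→d2:-→d3:-→d4:-→d5:-→d6:-→d7:-→d8:-→d9:-→d10:-→d11:-→d12:-→d13:-→d14:-→d15:-→d16:H1→d17:-  best=H1

== LOOKUPS ==
["H4","H4","no-route","H1","H4","H4","H1","H1","H1"]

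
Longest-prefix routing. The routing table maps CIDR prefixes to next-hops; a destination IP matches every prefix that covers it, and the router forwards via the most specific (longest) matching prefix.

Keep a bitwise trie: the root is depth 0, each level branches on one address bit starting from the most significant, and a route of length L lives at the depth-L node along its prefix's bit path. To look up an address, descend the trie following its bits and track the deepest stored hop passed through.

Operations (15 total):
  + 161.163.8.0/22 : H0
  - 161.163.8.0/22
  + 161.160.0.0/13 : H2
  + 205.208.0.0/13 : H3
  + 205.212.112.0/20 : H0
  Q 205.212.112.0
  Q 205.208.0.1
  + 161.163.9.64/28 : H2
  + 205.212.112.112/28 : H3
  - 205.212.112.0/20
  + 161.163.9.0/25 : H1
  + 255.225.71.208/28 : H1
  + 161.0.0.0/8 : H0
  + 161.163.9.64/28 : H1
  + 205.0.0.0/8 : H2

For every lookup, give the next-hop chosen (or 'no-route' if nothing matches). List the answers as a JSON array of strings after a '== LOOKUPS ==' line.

Apply in order:
  add 161.163.8.0/22 -> H0 at depth 22
  - 161.163.8.0/22 clear@22
  add 161.160.0.0/13 -> H2 at depth 13
  add 205.208.0.0/13 -> H3 at depth 13
  add 205.212.112.0/20 -> H0 at depth 20
  lookup 205.212.112.0: bits 11001101110101000111 walk d0:-→d1:-→d2:-→d3:-→d4:-→d5:-→d6:-→d7:-→d8:-→d9:-→d10:-→d11:-→d12:-→d13:H3→d14:-→d15:-→d16:-→d17:-→d18:-→d19:-→d20:H0 -> H0
  lookup 205.208.0.1: bits 1100110111010 walk d0:-→d1:-→d2:-→d3:-→d4:-→d5:-→d6:-→d7:-→d8:-→d9:-→d10:-→d11:-→d12:-→d13:H3 -> H3
  add 161.163.9.64/28 -> H2 at depth 28
  add 205.212.112.112/28 -> H3 at depth 28
  - 205.212.112.0/20 clear@20
  add 161.163.9.0/25 -> H1 at depth 25
  add 255.225.71.208/28 -> H1 at depth 28
  add 161.0.0.0/8 -> H0 at depth 8
  add 161.163.9.64/28 -> H1 at depth 28
  add 205.0.0.0/8 -> H2 at depth 8

== LOOKUPS ==
["H0","H3"]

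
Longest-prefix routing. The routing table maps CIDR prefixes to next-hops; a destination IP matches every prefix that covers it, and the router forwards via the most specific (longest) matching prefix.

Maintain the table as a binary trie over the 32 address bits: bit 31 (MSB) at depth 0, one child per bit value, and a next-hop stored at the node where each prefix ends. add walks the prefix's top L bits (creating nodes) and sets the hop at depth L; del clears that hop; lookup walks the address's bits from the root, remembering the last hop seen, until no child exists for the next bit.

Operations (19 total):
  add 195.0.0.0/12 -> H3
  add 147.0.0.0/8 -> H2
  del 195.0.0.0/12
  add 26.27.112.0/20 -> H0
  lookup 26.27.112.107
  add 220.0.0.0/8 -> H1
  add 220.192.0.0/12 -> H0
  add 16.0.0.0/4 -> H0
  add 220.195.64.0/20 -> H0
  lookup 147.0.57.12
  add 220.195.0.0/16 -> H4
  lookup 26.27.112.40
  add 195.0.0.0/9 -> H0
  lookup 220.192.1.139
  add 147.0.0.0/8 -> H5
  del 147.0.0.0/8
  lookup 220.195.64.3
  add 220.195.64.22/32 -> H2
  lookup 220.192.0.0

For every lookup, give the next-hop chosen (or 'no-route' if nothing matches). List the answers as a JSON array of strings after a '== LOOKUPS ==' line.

Apply in order:
  + 195.0.0.0/12 (H3) depth=12
  + 147.0.0.0/8 (H2) depth=8
  del 195.0.0.0/12 (clear depth 12)
  + 26.27.112.0/20 (H0) depth=20
  Q 26.27.112.107: descend 00011010000110110111 ; hops seen [H0] ; pick H0
  + 220.0.0.0/8 (H1) depth=8
  + 220.192.0.0/12 (H0) depth=12
  + 16.0.0.0/4 (H0) depth=4
  + 220.195.64.0/20 (H0) depth=20
  Q 147.0.57.12: descend 10010011 ; hops seen [H2] ; pick H2
  + 220.195.0.0/16 (H4) depth=16
  Q 26.27.112.40: descend 00011010000110110111 ; hops seen [H0,H0] ; pick H0
  + 195.0.0.0/9 (H0) depth=9
  Q 220.192.1.139: descend 11011100110000 ; hops seen [H1,H0] ; pick H0
  + 147.0.0.0/8 (H5) depth=8
  del 147.0.0.0/8 (clear depth 8)
  Q 220.195.64.3: descend 11011100110000110100 ; hops seen [H1,H0,H4,H0] ; pick H0
  + 220.195.64.22/32 (H2) depth=32
  Q 220.192.0.0: descend 11011100110000 ; hops seen [H1,H0] ; pick H0

== LOOKUPS ==
["H0","H2","H0","H0","H0","H0"]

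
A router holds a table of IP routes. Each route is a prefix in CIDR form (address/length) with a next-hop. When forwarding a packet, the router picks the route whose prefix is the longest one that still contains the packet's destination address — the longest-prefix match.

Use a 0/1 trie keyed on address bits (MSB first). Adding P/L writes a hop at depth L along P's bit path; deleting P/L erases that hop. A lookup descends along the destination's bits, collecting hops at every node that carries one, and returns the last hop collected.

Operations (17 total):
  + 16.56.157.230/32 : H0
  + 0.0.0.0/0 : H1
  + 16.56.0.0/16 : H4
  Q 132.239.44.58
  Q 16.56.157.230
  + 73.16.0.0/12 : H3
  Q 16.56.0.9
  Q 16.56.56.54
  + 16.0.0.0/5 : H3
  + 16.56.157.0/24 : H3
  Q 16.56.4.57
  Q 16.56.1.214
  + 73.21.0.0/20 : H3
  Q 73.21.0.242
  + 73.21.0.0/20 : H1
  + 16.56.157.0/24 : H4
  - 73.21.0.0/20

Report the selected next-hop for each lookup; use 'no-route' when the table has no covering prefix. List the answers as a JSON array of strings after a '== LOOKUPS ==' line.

Process each operation:
  + 16.56.157.230/32 (H0) depth=32
  + 0.0.0.0/0 (H1) depth=0
  + 16.56.0.0/16 (H4) depth=16
  lookup 132.239.44.58: bits ε walk d0:H1 -> H1
  lookup 16.56.157.230: bits 00010000001110001001110111100110 walk d0:H1→d1:-→d2:-→d3:-→d4:-→d5:-→d6:-→d7:-→d8:-→d9:-→d10:-→d11:-→d12:-→d13:-→d14:-→d15:-→d16:H4→d17:-→d18:-→d19:-→d20:-→d21:-→d22:-→d23:-→d24:-→d25:-→d26:-→d27:-→d28:-→d29:-→d30:-→d31:-→d32:H0 -> H0
  + 73.16.0.0/12 (H3) depth=12
  lookup 16.56.0.9: bits 0001000000111000 walk d0:H1→d1:-→d2:-→d3:-→d4:-→d5:-→d6:-→d7:-→d8:-→d9:-→d10:-→d11:-→d12:-→d13:-→d14:-→d15:-→d16:H4 -> H4
  lookup 16.56.56.54: bits 0001000000111000 walk d0:H1→d1:-→d2:-→d3:-→d4:-→d5:-→d6:-→d7:-→d8:-→d9:-→d10:-→d11:-→d12:-→d13:-→d14:-→d15:-→d16:H4 -> H4
  + 16.0.0.0/5 (H3) depth=5
  + 16.56.157.0/24 (H3) depth=24
  lookup 16.56.4.57: bits 0001000000111000 walk d0:H1→d1:-→d2:-→d3:-→d4:-→d5:H3→d6:-→d7:-→d8:-→d9:-→d10:-→d11:-→d12:-→d13:-→d14:-→d15:-→d16:H4 -> H4
  lookup 16.56.1.214: bits 0001000000111000 walk d0:H1→d1:-→d2:-→d3:-→d4:-→d5:H3→d6:-→d7:-→d8:-→d9:-→d10:-→d11:-→d12:-→d13:-→d14:-→d15:-→d16:H4 -> H4
  + 73.21.0.0/20 (H3) depth=20
  lookup 73.21.0.242: bits 01001001000101010000 walk d0:H1→d1:-→d2:-→d3:-→d4:-→d5:-→d6:-→d7:-→d8:-→d9:-→d10:-→d11:-→d12:H3→d13:-→d14:-→d15:-→d16:-→d17:-→d18:-→d19:-→d20:H3 -> H3
  + 73.21.0.0/20 (H1) depth=20
  + 16.56.157.0/24 (H4) depth=24
  - 73.21.0.0/20 clear@20

== LOOKUPS ==
["H1","H0","H4","H4","H4","H4","H3"]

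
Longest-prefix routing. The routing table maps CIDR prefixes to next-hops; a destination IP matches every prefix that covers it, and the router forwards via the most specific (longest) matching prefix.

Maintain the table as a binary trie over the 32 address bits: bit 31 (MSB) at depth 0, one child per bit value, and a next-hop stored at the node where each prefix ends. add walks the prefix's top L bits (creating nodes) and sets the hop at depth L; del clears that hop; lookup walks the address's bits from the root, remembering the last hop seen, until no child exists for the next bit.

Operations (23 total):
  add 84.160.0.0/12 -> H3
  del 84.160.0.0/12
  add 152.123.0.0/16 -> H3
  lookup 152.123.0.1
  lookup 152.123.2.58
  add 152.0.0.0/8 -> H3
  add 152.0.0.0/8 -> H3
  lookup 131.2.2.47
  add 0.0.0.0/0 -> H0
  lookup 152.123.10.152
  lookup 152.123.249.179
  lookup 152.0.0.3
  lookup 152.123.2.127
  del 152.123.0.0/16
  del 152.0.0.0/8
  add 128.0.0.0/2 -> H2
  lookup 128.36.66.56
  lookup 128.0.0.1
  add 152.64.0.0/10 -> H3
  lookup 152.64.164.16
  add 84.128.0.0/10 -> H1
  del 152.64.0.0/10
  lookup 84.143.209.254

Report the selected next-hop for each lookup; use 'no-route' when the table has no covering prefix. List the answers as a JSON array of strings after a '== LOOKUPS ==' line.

Process each operation:
  + 84.160.0.0/12 (H3) depth=12
  del 84.160.0.0/12 (clear depth 12)
  + 152.123.0.0/16 (H3) depth=16
  ? 152.123.0.1  path d0:-→d1:-→d2:-→d3:-→d4:-→d5:-→d6:-→d7:-→d8:-→d9:-→d10:-→d11:-→d12:-→d13:-→d14:-→d15:-→d16:H3  best=H3
  ? 152.123.2.58  path d0:-→d1:-→d2:-→d3:-→d4:-→d5:-→d6:-→d7:-→d8:-→d9:-→d10:-→d11:-→d12:-→d13:-→d14:-→d15:-→d16:H3  best=H3
  + 152.0.0.0/8 (H3) depth=8
  + 152.0.0.0/8 (H3) depth=8
  ? 131.2.2.47  path d0:-→d1:-→d2:-→d3:-  best=no-route
  + 0.0.0.0/0 (H0) depth=0
  ? 152.123.10.152  path d0:H0→d1:-→d2:-→d3:-→d4:-→d5:-→d6:-→d7:-→d8:H3→d9:-→d10:-→d11:-→d12:-→d13:-→d14:-→d15:-→d16:H3  best=H3
  ? 152.123.249.179  path d0:H0→d1:-→d2:-→d3:-→d4:-→d5:-→d6:-→d7:-→d8:H3→d9:-→d10:-→d11:-→d12:-→d13:-→d14:-→d15:-→d16:H3  best=H3
  ? 152.0.0.3  path d0:H0→d1:-→d2:-→d3:-→d4:-→d5:-→d6:-→d7:-→d8:H3→d9:-  best=H3
  ? 152.123.2.127  path d0:H0→d1:-→d2:-→d3:-→d4:-→d5:-→d6:-→d7:-→d8:H3→d9:-→d10:-→d11:-→d12:-→d13:-→d14:-→d15:-→d16:H3  best=H3
  del 152.123.0.0/16 (clear depth 16)
  del 152.0.0.0/8 (clear depth 8)
  + 128.0.0.0/2 (H2) depth=2
  ? 128.36.66.56  path d0:H0→d1:-→d2:H2→d3:-  best=H2
  ? 128.0.0.1  path d0:H0→d1:-→d2:H2→d3:-  best=H2
  + 152.64.0.0/10 (H3) depth=10
  ? 152.64.164.16  path d0:H0→d1:-→d2:H2→d3:-→d4:-→d5:-→d6:-→d7:-→d8:-→d9:-→d10:H3  best=H3
  + 84.128.0.0/10 (H1) depth=10
  del 152.64.0.0/10 (clear depth 10)
  ? 84.143.209.254  path d0:H0→d1:-→d2:-→d3:-→d4:-→d5:-→d6:-→d7:-→d8:-→d9:-→d10:H1  best=H1

== LOOKUPS ==
["H3","H3","no-route","H3","H3","H3","H3","H2","H2","H3","H1"]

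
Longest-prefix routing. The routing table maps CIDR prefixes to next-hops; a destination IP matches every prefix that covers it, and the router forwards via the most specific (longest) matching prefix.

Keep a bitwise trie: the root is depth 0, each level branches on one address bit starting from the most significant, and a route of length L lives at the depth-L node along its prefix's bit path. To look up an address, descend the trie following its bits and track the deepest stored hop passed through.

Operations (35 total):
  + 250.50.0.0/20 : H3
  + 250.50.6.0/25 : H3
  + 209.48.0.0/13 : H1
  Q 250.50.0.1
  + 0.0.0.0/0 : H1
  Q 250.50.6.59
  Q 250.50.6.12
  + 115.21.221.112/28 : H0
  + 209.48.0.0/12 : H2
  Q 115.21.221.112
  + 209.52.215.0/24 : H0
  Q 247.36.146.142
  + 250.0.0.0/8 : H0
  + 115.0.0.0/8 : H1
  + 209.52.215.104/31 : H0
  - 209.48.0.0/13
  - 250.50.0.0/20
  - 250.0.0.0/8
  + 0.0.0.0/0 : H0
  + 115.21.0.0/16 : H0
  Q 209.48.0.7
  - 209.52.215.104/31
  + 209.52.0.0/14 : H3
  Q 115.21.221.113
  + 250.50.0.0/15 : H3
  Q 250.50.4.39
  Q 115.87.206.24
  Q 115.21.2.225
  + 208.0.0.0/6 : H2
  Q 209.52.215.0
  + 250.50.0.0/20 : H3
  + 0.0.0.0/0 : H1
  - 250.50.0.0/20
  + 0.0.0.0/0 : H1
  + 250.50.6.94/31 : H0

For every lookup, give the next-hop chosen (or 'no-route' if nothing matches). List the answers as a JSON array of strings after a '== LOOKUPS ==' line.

Process each operation:
  add 250.50.0.0/20 -> H3 at depth 20
  add 250.50.6.0/25 -> H3 at depth 25
  add 209.48.0.0/13 -> H1 at depth 13
  ? 250.50.0.1  path d0:-→d1:-→d2:-→d3:-→d4:-→d5:-→d6:-→d7:-→d8:-→d9:-→d10:-→d11:-→d12:-→d13:-→d14:-→d15:-→d16:-→d17:-→d18:-→d19:-→d20:H3→d21:-  best=H3
  add 0.0.0.0/0 -> H1 at depth 0
  ? 250.50.6.59  path d0:H1→d1:-→d2:-→d3:-→d4:-→d5:-→d6:-→d7:-→d8:-→d9:-→d10:-→d11:-→d12:-→d13:-→d14:-→d15:-→d16:-→d17:-→d18:-→d19:-→d20:H3→d21:-→d22:-→d23:-→d24:-→d25:H3  best=H3
  ? 250.50.6.12  path d0:H1→d1:-→d2:-→d3:-→d4:-→d5:-→d6:-→d7:-→d8:-→d9:-→d10:-→d11:-→d12:-→d13:-→d14:-→d15:-→d16:-→d17:-→d18:-→d19:-→d20:H3→d21:-→d22:-→d23:-→d24:-→d25:H3  best=H3
  add 115.21.221.112/28 -> H0 at depth 28
  add 209.48.0.0/12 -> H2 at depth 12
  ? 115.21.221.112  path d0:H1→d1:-→d2:-→d3:-→d4:-→d5:-→d6:-→d7:-→d8:-→d9:-→d10:-→d11:-→d12:-→d13:-→d14:-→d15:-→d16:-→d17:-→d18:-→d19:-→d20:-→d21:-→d22:-→d23:-→d24:-→d25:-→d26:-→d27:-→d28:H0  best=H0
  add 209.52.215.0/24 -> H0 at depth 24
  ? 247.36.146.142  path d0:H1→d1:-→d2:-→d3:-→d4:-  best=H1
  add 250.0.0.0/8 -> H0 at depth 8
  add 115.0.0.0/8 -> H1 at depth 8
  add 209.52.215.104/31 -> H0 at depth 31
  - 209.48.0.0/13 clear@13
  - 250.50.0.0/20 clear@20
  - 250.0.0.0/8 clear@8
  add 0.0.0.0/0 -> H0 at depth 0
  add 115.21.0.0/16 -> H0 at depth 16
  ? 209.48.0.7  path d0:H0→d1:-→d2:-→d3:-→d4:-→d5:-→d6:-→d7:-→d8:-→d9:-→d10:-→d11:-→d12:H2→d13:-  best=H2
  - 209.52.215.104/31 clear@31
  add 209.52.0.0/14 -> H3 at depth 14
  ? 115.21.221.113  path d0:H0→d1:-→d2:-→d3:-→d4:-→d5:-→d6:-→d7:-→d8:H1→d9:-→d10:-→d11:-→d12:-→d13:-→d14:-→d15:-→d16:H0→d17:-→d18:-→d19:-→d20:-→d21:-→d22:-→d23:-→d24:-→d25:-→d26:-→d27:-→d28:H0  best=H0
  add 250.50.0.0/15 -> H3 at depth 15
  ? 250.50.4.39  path d0:H0→d1:-→d2:-→d3:-→d4:-→d5:-→d6:-→d7:-→d8:-→d9:-→d10:-→d11:-→d12:-→d13:-→d14:-→d15:H3→d16:-→d17:-→d18:-→d19:-→d20:-→d21:-→d22:-  best=H3
  ? 115.87.206.24  path d0:H0→d1:-→d2:-→d3:-→d4:-→d5:-→d6:-→d7:-→d8:H1→d9:-  best=H1
  ? 115.21.2.225  path d0:H0→d1:-→d2:-→d3:-→d4:-→d5:-→d6:-→d7:-→d8:H1→d9:-→d10:-→d11:-→d12:-→d13:-→d14:-→d15:-→d16:H0  best=H0
  add 208.0.0.0/6 -> H2 at depth 6
  ? 209.52.215.0  path d0:H0→d1:-→d2:-→d3:-→d4:-→d5:-→d6:H2→d7:-→d8:-→d9:-→d10:-→d11:-→d12:H2→d13:-→d14:H3→d15:-→d16:-→d17:-→d18:-→d19:-→d20:-→d21:-→d22:-→d23:-→d24:H0→d25:-  best=H0
  add 250.50.0.0/20 -> H3 at depth 20
  add 0.0.0.0/0 -> H1 at depth 0
  - 250.50.0.0/20 clear@20
  add 0.0.0.0/0 -> H1 at depth 0
  add 250.50.6.94/31 -> H0 at depth 31

== LOOKUPS ==
["H3","H3","H3","H0","H1","H2","H0","H3","H1","H0","H0"]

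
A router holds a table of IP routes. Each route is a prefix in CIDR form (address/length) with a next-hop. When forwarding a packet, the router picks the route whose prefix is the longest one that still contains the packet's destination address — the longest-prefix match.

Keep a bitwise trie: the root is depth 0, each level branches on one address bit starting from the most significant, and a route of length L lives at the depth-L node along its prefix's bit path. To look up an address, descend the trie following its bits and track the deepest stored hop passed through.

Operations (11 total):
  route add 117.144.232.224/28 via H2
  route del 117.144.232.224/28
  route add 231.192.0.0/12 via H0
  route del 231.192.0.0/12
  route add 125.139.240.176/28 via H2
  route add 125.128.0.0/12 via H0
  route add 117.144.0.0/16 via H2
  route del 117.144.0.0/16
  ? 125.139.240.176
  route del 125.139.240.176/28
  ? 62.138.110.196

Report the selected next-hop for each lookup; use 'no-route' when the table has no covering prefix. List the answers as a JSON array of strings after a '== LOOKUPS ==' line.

Apply in order:
  + 117.144.232.224/28 (H2) depth=28
  del 117.144.232.224/28 (clear depth 28)
  + 231.192.0.0/12 (H0) depth=12
  del 231.192.0.0/12 (clear depth 12)
  + 125.139.240.176/28 (H2) depth=28
  + 125.128.0.0/12 (H0) depth=12
  + 117.144.0.0/16 (H2) depth=16
  del 117.144.0.0/16 (clear depth 16)
  Q 125.139.240.176: descend 0111110110001011111100001011 ; hops seen [H0,H2] ; pick H2
  del 125.139.240.176/28 (clear depth 28)
  Q 62.138.110.196: descend 0 ; hops seen [∅] ; pick no-route

== LOOKUPS ==
["H2","no-route"]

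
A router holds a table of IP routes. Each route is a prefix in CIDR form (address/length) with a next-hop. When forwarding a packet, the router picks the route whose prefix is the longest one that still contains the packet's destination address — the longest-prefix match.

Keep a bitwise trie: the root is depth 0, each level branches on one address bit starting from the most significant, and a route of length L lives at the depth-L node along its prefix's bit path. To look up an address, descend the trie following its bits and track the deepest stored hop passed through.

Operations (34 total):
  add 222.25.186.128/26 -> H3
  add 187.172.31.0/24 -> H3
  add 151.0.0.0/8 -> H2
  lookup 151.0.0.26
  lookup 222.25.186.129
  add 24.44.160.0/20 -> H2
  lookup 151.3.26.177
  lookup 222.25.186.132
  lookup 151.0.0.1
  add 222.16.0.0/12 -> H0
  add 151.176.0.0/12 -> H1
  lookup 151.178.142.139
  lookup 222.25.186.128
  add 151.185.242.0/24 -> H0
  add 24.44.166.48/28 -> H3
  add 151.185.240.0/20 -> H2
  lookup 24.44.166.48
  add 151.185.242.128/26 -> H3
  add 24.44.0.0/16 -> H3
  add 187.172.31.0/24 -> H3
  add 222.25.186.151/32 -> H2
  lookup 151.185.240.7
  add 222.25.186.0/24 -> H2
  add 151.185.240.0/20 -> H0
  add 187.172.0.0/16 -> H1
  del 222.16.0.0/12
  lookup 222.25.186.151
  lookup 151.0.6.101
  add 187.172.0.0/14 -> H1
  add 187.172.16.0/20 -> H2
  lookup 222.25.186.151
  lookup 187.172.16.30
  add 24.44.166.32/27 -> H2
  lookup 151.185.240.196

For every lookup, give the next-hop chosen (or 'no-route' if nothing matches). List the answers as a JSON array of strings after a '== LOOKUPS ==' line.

Apply in order:
  + 222.25.186.128/26 (H3) depth=26
  + 187.172.31.0/24 (H3) depth=24
  + 151.0.0.0/8 (H2) depth=8
  ? 151.0.0.26  path d0:-→d1:-→d2:-→d3:-→d4:-→d5:-→d6:-→d7:-→d8:H2  best=H2
  ? 222.25.186.129  path d0:-→d1:-→d2:-→d3:-→d4:-→d5:-→d6:-→d7:-→d8:-→d9:-→d10:-→d11:-→d12:-→d13:-→d14:-→d15:-→d16:-→d17:-→d18:-→d19:-→d20:-→d21:-→d22:-→d23:-→d24:-→d25:-→d26:H3  best=H3
  + 24.44.160.0/20 (H2) depth=20
  ? 151.3.26.177  path d0:-→d1:-→d2:-→d3:-→d4:-→d5:-→d6:-→d7:-→d8:H2  best=H2
  ? 222.25.186.132  path d0:-→d1:-→d2:-→d3:-→d4:-→d5:-→d6:-→d7:-→d8:-→d9:-→d10:-→d11:-→d12:-→d13:-→d14:-→d15:-→d16:-→d17:-→d18:-→d19:-→d20:-→d21:-→d22:-→d23:-→d24:-→d25:-→d26:H3  best=H3
  ? 151.0.0.1  path d0:-→d1:-→d2:-→d3:-→d4:-→d5:-→d6:-→d7:-→d8:H2  best=H2
  + 222.16.0.0/12 (H0) depth=12
  + 151.176.0.0/12 (H1) depth=12
  ? 151.178.142.139  path d0:-→d1:-→d2:-→d3:-→d4:-→d5:-→d6:-→d7:-→d8:H2→d9:-→d10:-→d11:-→d12:H1  best=H1
  ? 222.25.186.128  path d0:-→d1:-→d2:-→d3:-→d4:-→d5:-→d6:-→d7:-→d8:-→d9:-→d10:-→d11:-→d12:H0→d13:-→d14:-→d15:-→d16:-→d17:-→d18:-→d19:-→d20:-→d21:-→d22:-→d23:-→d24:-→d25:-→d26:H3  best=H3
  + 151.185.242.0/24 (H0) depth=24
  + 24.44.166.48/28 (H3) depth=28
  + 151.185.240.0/20 (H2) depth=20
  ? 24.44.166.48  path d0:-→d1:-→d2:-→d3:-→d4:-→d5:-→d6:-→d7:-→d8:-→d9:-→d10:-→d11:-→d12:-→d13:-→d14:-→d15:-→d16:-→d17:-→d18:-→d19:-→d20:H2→d21:-→d22:-→d23:-→d24:-→d25:-→d26:-→d27:-→d28:H3  best=H3
  + 151.185.242.128/26 (H3) depth=26
  + 24.44.0.0/16 (H3) depth=16
  + 187.172.31.0/24 (H3) depth=24
  + 222.25.186.151/32 (H2) depth=32
  ? 151.185.240.7  path d0:-→d1:-→d2:-→d3:-→d4:-→d5:-→d6:-→d7:-→d8:H2→d9:-→d10:-→d11:-→d12:H1→d13:-→d14:-→d15:-→d16:-→d17:-→d18:-→d19:-→d20:H2→d21:-→d22:-  best=H2
  + 222.25.186.0/24 (H2) depth=24
  + 151.185.240.0/20 (H0) depth=20
  + 187.172.0.0/16 (H1) depth=16
  del 222.16.0.0/12 (clear depth 12)
  ? 222.25.186.151  path d0:-→d1:-→d2:-→d3:-→d4:-→d5:-→d6:-→d7:-→d8:-→d9:-→d10:-→d11:-→d12:-→d13:-→d14:-→d15:-→d16:-→d17:-→d18:-→d19:-→d20:-→d21:-→d22:-→d23:-→d24:H2→d25:-→d26:H3→d27:-→d28:-→d29:-→d30:-→d31:-→d32:H2  best=H2
  ? 151.0.6.101  path d0:-→d1:-→d2:-→d3:-→d4:-→d5:-→d6:-→d7:-→d8:H2  best=H2
  + 187.172.0.0/14 (H1) depth=14
  + 187.172.16.0/20 (H2) depth=20
  ? 222.25.186.151  path d0:-→d1:-→d2:-→d3:-→d4:-→d5:-→d6:-→d7:-→d8:-→d9:-→d10:-→d11:-→d12:-→d13:-→d14:-→d15:-→d16:-→d17:-→d18:-→d19:-→d20:-→d21:-→d22:-→d23:-→d24:H2→d25:-→d26:H3→d27:-→d28:-→d29:-→d30:-→d31:-→d32:H2  best=H2
  ? 187.172.16.30  path d0:-→d1:-→d2:-→d3:-→d4:-→d5:-→d6:-→d7:-→d8:-→d9:-→d10:-→d11:-→d12:-→d13:-→d14:H1→d15:-→d16:H1→d17:-→d18:-→d19:-→d20:H2  best=H2
  + 24.44.166.32/27 (H2) depth=27
  ? 151.185.240.196  path d0:-→d1:-→d2:-→d3:-→d4:-→d5:-→d6:-→d7:-→d8:H2→d9:-→d10:-→d11:-→d12:H1→d13:-→d14:-→d15:-→d16:-→d17:-→d18:-→d19:-→d20:H0→d21:-→d22:-  best=H0

== LOOKUPS ==
["H2","H3","H2","H3","H2","H1","H3","H3","H2","H2","H2","H2","H2","H0"]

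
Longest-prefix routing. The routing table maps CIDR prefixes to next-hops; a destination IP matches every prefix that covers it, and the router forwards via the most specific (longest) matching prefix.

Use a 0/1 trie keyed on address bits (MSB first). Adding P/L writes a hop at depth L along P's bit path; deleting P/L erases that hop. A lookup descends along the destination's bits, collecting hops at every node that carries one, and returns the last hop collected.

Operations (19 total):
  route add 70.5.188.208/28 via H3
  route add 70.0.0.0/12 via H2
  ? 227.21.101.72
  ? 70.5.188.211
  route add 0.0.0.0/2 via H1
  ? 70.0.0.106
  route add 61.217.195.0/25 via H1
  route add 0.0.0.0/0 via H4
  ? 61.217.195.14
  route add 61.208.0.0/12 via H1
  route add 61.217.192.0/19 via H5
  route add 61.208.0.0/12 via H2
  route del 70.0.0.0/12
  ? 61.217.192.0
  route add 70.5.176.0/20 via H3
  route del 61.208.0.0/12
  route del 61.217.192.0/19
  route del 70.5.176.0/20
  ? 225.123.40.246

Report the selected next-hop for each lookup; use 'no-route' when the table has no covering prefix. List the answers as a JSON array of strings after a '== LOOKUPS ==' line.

Process each operation:
  add 70.5.188.208/28 -> H3 at depth 28
  add 70.0.0.0/12 -> H2 at depth 12
  lookup 227.21.101.72: bits ε walk d0:- -> no-route
  lookup 70.5.188.211: bits 0100011000000101101111001101 walk d0:-→d1:-→d2:-→d3:-→d4:-→d5:-→d6:-→d7:-→d8:-→d9:-→d10:-→d11:-→d12:H2→d13:-→d14:-→d15:-→d16:-→d17:-→d18:-→d19:-→d20:-→d21:-→d22:-→d23:-→d24:-→d25:-→d26:-→d27:-→d28:H3 -> H3
  add 0.0.0.0/2 -> H1 at depth 2
  lookup 70.0.0.106: bits 0100011000000 walk d0:-→d1:-→d2:-→d3:-→d4:-→d5:-→d6:-→d7:-→d8:-→d9:-→d10:-→d11:-→d12:H2→d13:- -> H2
  add 61.217.195.0/25 -> H1 at depth 25
  add 0.0.0.0/0 -> H4 at depth 0
  lookup 61.217.195.14: bits 0011110111011001110000110 walk d0:H4→d1:-→d2:H1→d3:-→d4:-→d5:-→d6:-→d7:-→d8:-→d9:-→d10:-→d11:-→d12:-→d13:-→d14:-→d15:-→d16:-→d17:-→d18:-→d19:-→d20:-→d21:-→d22:-→d23:-→d24:-→d25:H1 -> H1
  add 61.208.0.0/12 -> H1 at depth 12
  add 61.217.192.0/19 -> H5 at depth 19
  add 61.208.0.0/12 -> H2 at depth 12
  - 70.0.0.0/12 clear@12
  lookup 61.217.192.0: bits 0011110111011001110000 walk d0:H4→d1:-→d2:H1→d3:-→d4:-→d5:-→d6:-→d7:-→d8:-→d9:-→d10:-→d11:-→d12:H2→d13:-→d14:-→d15:-→d16:-→d17:-→d18:-→d19:H5→d20:-→d21:-→d22:- -> H5
  add 70.5.176.0/20 -> H3 at depth 20
  - 61.208.0.0/12 clear@12
  - 61.217.192.0/19 clear@19
  - 70.5.176.0/20 clear@20
  lookup 225.123.40.246: bits ε walk d0:H4 -> H4

== LOOKUPS ==
["no-route","H3","H2","H1","H5","H4"]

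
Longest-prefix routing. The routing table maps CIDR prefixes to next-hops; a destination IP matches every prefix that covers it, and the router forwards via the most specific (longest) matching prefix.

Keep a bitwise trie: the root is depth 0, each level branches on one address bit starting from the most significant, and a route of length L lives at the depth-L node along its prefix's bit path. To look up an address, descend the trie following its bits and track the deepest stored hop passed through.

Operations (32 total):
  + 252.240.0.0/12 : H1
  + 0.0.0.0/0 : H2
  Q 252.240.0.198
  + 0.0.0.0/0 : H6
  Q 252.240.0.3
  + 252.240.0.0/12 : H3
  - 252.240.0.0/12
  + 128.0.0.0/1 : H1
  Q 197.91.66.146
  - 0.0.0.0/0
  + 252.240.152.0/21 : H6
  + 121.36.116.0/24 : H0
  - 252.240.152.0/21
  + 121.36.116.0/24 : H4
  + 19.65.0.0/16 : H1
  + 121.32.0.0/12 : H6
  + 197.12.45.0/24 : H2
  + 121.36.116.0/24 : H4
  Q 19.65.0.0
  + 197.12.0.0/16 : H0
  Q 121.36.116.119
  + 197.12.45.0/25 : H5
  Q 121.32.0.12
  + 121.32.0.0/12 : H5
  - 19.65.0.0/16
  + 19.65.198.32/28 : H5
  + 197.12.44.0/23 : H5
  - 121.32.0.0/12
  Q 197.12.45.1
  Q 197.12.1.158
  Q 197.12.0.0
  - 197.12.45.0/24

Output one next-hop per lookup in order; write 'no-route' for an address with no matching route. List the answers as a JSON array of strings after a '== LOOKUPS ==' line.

Apply in order:
  + 252.240.0.0/12 (H1) depth=12
  + 0.0.0.0/0 (H2) depth=0
  lookup 252.240.0.198: bits 111111001111 walk d0:H2→d1:-→d2:-→d3:-→d4:-→d5:-→d6:-→d7:-→d8:-→d9:-→d10:-→d11:-→d12:H1 -> H1
  + 0.0.0.0/0 (H6) depth=0
  lookup 252.240.0.3: bits 111111001111 walk d0:H6→d1:-→d2:-→d3:-→d4:-→d5:-→d6:-→d7:-→d8:-→d9:-→d10:-→d11:-→d12:H1 -> H1
  + 252.240.0.0/12 (H3) depth=12
  - 252.240.0.0/12 clear@12
  + 128.0.0.0/1 (H1) depth=1
  lookup 197.91.66.146: bits 11 walk d0:H6→d1:H1→d2:- -> H1
  - 0.0.0.0/0 clear@0
  + 252.240.152.0/21 (H6) depth=21
  + 121.36.116.0/24 (H0) depth=24
  - 252.240.152.0/21 clear@21
  + 121.36.116.0/24 (H4) depth=24
  + 19.65.0.0/16 (H1) depth=16
  + 121.32.0.0/12 (H6) depth=12
  + 197.12.45.0/24 (H2) depth=24
  + 121.36.116.0/24 (H4) depth=24
  lookup 19.65.0.0: bits 0001001101000001 walk d0:-→d1:-→d2:-→d3:-→d4:-→d5:-→d6:-→d7:-→d8:-→d9:-→d10:-→d11:-→d12:-→d13:-→d14:-→d15:-→d16:H1 -> H1
  + 197.12.0.0/16 (H0) depth=16
  lookup 121.36.116.119: bits 011110010010010001110100 walk d0:-→d1:-→d2:-→d3:-→d4:-→d5:-→d6:-→d7:-→d8:-→d9:-→d10:-→d11:-→d12:H6→d13:-→d14:-→d15:-→d16:-→d17:-→d18:-→d19:-→d20:-→d21:-→d22:-→d23:-→d24:H4 -> H4
  + 197.12.45.0/25 (H5) depth=25
  lookup 121.32.0.12: bits 0111100100100 walk d0:-→d1:-→d2:-→d3:-→d4:-→d5:-→d6:-→d7:-→d8:-→d9:-→d10:-→d11:-→d12:H6→d13:- -> H6
  + 121.32.0.0/12 (H5) depth=12
  - 19.65.0.0/16 clear@16
  + 19.65.198.32/28 (H5) depth=28
  + 197.12.44.0/23 (H5) depth=23
  - 121.32.0.0/12 clear@12
  lookup 197.12.45.1: bits 1100010100001100001011010 walk d0:-→d1:H1→d2:-→d3:-→d4:-→d5:-→d6:-→d7:-→d8:-→d9:-→d10:-→d11:-→d12:-→d13:-→d14:-→d15:-→d16:H0→d17:-→d18:-→d19:-→d20:-→d21:-→d22:-→d23:H5→d24:H2→d25:H5 -> H5
  lookup 197.12.1.158: bits 110001010000110000 walk d0:-→d1:H1→d2:-→d3:-→d4:-→d5:-→d6:-→d7:-→d8:-→d9:-→d10:-→d11:-→d12:-→d13:-→d14:-→d15:-→d16:H0→d17:-→d18:- -> H0
  lookup 197.12.0.0: bits 110001010000110000 walk d0:-→d1:H1→d2:-→d3:-→d4:-→d5:-→d6:-→d7:-→d8:-→d9:-→d10:-→d11:-→d12:-→d13:-→d14:-→d15:-→d16:H0→d17:-→d18:- -> H0
  - 197.12.45.0/24 clear@24

== LOOKUPS ==
["H1","H1","H1","H1","H4","H6","H5","H0","H0"]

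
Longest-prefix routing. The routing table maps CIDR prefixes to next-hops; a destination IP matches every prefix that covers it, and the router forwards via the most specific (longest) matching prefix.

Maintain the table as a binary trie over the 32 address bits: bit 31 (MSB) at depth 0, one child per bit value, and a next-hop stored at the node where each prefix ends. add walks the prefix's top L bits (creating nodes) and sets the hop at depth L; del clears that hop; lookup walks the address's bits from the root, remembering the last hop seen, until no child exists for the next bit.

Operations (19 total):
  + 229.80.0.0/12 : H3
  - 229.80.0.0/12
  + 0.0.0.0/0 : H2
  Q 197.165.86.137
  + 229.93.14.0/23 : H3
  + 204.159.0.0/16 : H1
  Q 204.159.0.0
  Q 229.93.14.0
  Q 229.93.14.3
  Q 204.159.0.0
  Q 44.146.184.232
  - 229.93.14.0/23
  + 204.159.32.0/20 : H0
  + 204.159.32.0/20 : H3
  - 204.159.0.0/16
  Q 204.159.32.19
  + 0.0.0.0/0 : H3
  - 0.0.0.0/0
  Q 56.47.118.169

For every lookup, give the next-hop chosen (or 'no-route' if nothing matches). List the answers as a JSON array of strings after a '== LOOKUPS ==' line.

Apply in order:
  add 229.80.0.0/12 -> H3 at depth 12
  del 229.80.0.0/12 (clear depth 12)
  add 0.0.0.0/0 -> H2 at depth 0
  lookup 197.165.86.137: bits 11 walk d0:H2→d1:-→d2:- -> H2
  add 229.93.14.0/23 -> H3 at depth 23
  add 204.159.0.0/16 -> H1 at depth 16
  lookup 204.159.0.0: bits 1100110010011111 walk d0:H2→d1:-→d2:-→d3:-→d4:-→d5:-→d6:-→d7:-→d8:-→d9:-→d10:-→d11:-→d12:-→d13:-→d14:-→d15:-→d16:H1 -> H1
  lookup 229.93.14.0: bits 11100101010111010000111 walk d0:H2→d1:-→d2:-→d3:-→d4:-→d5:-→d6:-→d7:-→d8:-→d9:-→d10:-→d11:-→d12:-→d13:-→d14:-→d15:-→d16:-→d17:-→d18:-→d19:-→d20:-→d21:-→d22:-→d23:H3 -> H3
  lookup 229.93.14.3: bits 11100101010111010000111 walk d0:H2→d1:-→d2:-→d3:-→d4:-→d5:-→d6:-→d7:-→d8:-→d9:-→d10:-→d11:-→d12:-→d13:-→d14:-→d15:-→d16:-→d17:-→d18:-→d19:-→d20:-→d21:-→d22:-→d23:H3 -> H3
  lookup 204.159.0.0: bits 1100110010011111 walk d0:H2→d1:-→d2:-→d3:-→d4:-→d5:-→d6:-→d7:-→d8:-→d9:-→d10:-→d11:-→d12:-→d13:-→d14:-→d15:-→d16:H1 -> H1
  lookup 44.146.184.232: bits ε walk d0:H2 -> H2
  del 229.93.14.0/23 (clear depth 23)
  add 204.159.32.0/20 -> H0 at depth 20
  add 204.159.32.0/20 -> H3 at depth 20
  del 204.159.0.0/16 (clear depth 16)
  lookup 204.159.32.19: bits 11001100100111110010 walk d0:H2→d1:-→d2:-→d3:-→d4:-→d5:-→d6:-→d7:-→d8:-→d9:-→d10:-→d11:-→d12:-→d13:-→d14:-→d15:-→d16:-→d17:-→d18:-→d19:-→d20:H3 -> H3
  add 0.0.0.0/0 -> H3 at depth 0
  del 0.0.0.0/0 (clear depth 0)
  lookup 56.47.118.169: bits ε walk d0:- -> no-route

== LOOKUPS ==
["H2","H1","H3","H3","H1","H2","H3","no-route"]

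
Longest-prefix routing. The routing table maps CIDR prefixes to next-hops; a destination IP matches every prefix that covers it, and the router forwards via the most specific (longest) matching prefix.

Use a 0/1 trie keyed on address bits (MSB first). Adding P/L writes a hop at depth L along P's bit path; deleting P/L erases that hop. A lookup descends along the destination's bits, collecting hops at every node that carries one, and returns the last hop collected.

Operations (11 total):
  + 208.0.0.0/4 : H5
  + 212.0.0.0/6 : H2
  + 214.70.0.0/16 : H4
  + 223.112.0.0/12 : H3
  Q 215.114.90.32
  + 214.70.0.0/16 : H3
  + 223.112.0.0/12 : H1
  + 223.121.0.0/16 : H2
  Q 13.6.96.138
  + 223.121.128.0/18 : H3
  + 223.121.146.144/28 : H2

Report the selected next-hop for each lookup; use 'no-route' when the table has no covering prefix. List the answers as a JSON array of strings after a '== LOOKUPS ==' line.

Trace:
  add 208.0.0.0/4 -> H5 at depth 4
  add 212.0.0.0/6 -> H2 at depth 6
  add 214.70.0.0/16 -> H4 at depth 16
  add 223.112.0.0/12 -> H3 at depth 12
  Q 215.114.90.32: descend 1101011 ; hops seen [H5,H2] ; pick H2
  add 214.70.0.0/16 -> H3 at depth 16
  add 223.112.0.0/12 -> H1 at depth 12
  add 223.121.0.0/16 -> H2 at depth 16
  Q 13.6.96.138: descend ε ; hops seen [∅] ; pick no-route
  add 223.121.128.0/18 -> H3 at depth 18
  add 223.121.146.144/28 -> H2 at depth 28

== LOOKUPS ==
["H2","no-route"]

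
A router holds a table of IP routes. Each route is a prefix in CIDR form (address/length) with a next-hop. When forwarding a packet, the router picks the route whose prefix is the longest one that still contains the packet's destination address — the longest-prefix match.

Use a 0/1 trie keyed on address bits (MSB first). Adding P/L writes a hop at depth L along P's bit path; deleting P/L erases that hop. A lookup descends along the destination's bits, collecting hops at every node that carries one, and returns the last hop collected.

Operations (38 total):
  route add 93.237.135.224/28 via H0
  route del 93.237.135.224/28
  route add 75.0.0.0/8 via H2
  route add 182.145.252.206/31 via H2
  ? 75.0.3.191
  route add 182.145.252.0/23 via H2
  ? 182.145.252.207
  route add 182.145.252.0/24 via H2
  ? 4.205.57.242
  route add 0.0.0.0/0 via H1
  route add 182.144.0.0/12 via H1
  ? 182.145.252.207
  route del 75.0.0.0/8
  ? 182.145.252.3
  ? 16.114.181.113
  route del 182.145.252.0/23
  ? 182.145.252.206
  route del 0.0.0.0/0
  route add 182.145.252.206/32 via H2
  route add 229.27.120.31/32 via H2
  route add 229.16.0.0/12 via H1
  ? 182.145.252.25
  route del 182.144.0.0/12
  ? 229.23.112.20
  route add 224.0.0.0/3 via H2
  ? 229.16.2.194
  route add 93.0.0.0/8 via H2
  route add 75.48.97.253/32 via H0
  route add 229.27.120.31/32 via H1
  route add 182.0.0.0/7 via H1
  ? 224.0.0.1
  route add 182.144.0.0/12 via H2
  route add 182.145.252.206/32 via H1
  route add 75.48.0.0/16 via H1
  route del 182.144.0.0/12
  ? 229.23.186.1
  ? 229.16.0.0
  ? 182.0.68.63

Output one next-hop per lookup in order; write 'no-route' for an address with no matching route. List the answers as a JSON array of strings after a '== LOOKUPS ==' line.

Apply in order:
  add 93.237.135.224/28 -> H0 at depth 28
  - 93.237.135.224/28 clear@28
  add 75.0.0.0/8 -> H2 at depth 8
  add 182.145.252.206/31 -> H2 at depth 31
  Q 75.0.3.191: descend 01001011 ; hops seen [H2] ; pick H2
  add 182.145.252.0/23 -> H2 at depth 23
  Q 182.145.252.207: descend 1011011010010001111111001100111 ; hops seen [H2,H2] ; pick H2
  add 182.145.252.0/24 -> H2 at depth 24
  Q 4.205.57.242: descend 0 ; hops seen [∅] ; pick no-route
  add 0.0.0.0/0 -> H1 at depth 0
  add 182.144.0.0/12 -> H1 at depth 12
  Q 182.145.252.207: descend 1011011010010001111111001100111 ; hops seen [H1,H1,H2,H2,H2] ; pick H2
  - 75.0.0.0/8 clear@8
  Q 182.145.252.3: descend 101101101001000111111100 ; hops seen [H1,H1,H2,H2] ; pick H2
  Q 16.114.181.113: descend 0 ; hops seen [H1] ; pick H1
  - 182.145.252.0/23 clear@23
  Q 182.145.252.206: descend 1011011010010001111111001100111 ; hops seen [H1,H1,H2,H2] ; pick H2
  - 0.0.0.0/0 clear@0
  add 182.145.252.206/32 -> H2 at depth 32
  add 229.27.120.31/32 -> H2 at depth 32
  add 229.16.0.0/12 -> H1 at depth 12
  Q 182.145.252.25: descend 101101101001000111111100 ; hops seen [H1,H2] ; pick H2
  - 182.144.0.0/12 clear@12
  Q 229.23.112.20: descend 111001010001 ; hops seen [H1] ; pick H1
  add 224.0.0.0/3 -> H2 at depth 3
  Q 229.16.2.194: descend 111001010001 ; hops seen [H2,H1] ; pick H1
  add 93.0.0.0/8 -> H2 at depth 8
  add 75.48.97.253/32 -> H0 at depth 32
  add 229.27.120.31/32 -> H1 at depth 32
  add 182.0.0.0/7 -> H1 at depth 7
  Q 224.0.0.1: descend 11100 ; hops seen [H2] ; pick H2
  add 182.144.0.0/12 -> H2 at depth 12
  add 182.145.252.206/32 -> H1 at depth 32
  add 75.48.0.0/16 -> H1 at depth 16
  - 182.144.0.0/12 clear@12
  Q 229.23.186.1: descend 111001010001 ; hops seen [H2,H1] ; pick H1
  Q 229.16.0.0: descend 111001010001 ; hops seen [H2,H1] ; pick H1
  Q 182.0.68.63: descend 10110110 ; hops seen [H1] ; pick H1

== LOOKUPS ==
["H2","H2","no-route","H2","H2","H1","H2","H2","H1","H1","H2","H1","H1","H1"]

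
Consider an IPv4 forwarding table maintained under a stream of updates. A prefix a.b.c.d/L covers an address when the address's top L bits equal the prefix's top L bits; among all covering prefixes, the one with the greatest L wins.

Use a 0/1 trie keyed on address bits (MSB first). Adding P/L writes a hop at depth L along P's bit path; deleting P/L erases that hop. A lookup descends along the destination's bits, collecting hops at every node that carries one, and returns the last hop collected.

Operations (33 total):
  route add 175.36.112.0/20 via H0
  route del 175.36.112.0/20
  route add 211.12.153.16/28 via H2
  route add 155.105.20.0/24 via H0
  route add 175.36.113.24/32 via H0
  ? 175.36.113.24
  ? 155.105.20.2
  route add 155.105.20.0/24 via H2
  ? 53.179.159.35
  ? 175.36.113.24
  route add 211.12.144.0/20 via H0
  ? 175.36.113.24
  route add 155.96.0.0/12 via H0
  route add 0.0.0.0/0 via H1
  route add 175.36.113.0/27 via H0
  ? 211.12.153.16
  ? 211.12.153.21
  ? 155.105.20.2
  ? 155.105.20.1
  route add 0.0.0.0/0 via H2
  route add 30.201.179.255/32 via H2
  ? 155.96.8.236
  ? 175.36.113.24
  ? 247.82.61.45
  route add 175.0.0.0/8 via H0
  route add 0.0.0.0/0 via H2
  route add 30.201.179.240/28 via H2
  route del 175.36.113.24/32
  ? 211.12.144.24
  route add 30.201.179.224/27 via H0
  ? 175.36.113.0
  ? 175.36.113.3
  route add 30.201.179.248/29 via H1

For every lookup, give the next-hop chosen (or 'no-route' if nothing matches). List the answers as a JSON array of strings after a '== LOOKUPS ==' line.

Apply in order:
  + 175.36.112.0/20 (H0) depth=20
  - 175.36.112.0/20 clear@20
  + 211.12.153.16/28 (H2) depth=28
  + 155.105.20.0/24 (H0) depth=24
  + 175.36.113.24/32 (H0) depth=32
  Q 175.36.113.24: descend 10101111001001000111000100011000 ; hops seen [H0] ; pick H0
  Q 155.105.20.2: descend 100110110110100100010100 ; hops seen [H0] ; pick H0
  + 155.105.20.0/24 (H2) depth=24
  Q 53.179.159.35: descend ε ; hops seen [∅] ; pick no-route
  Q 175.36.113.24: descend 10101111001001000111000100011000 ; hops seen [H0] ; pick H0
  + 211.12.144.0/20 (H0) depth=20
  Q 175.36.113.24: descend 10101111001001000111000100011000 ; hops seen [H0] ; pick H0
  + 155.96.0.0/12 (H0) depth=12
  + 0.0.0.0/0 (H1) depth=0
  + 175.36.113.0/27 (H0) depth=27
  Q 211.12.153.16: descend 1101001100001100100110010001 ; hops seen [H1,H0,H2] ; pick H2
  Q 211.12.153.21: descend 1101001100001100100110010001 ; hops seen [H1,H0,H2] ; pick H2
  Q 155.105.20.2: descend 100110110110100100010100 ; hops seen [H1,H0,H2] ; pick H2
  Q 155.105.20.1: descend 100110110110100100010100 ; hops seen [H1,H0,H2] ; pick H2
  + 0.0.0.0/0 (H2) depth=0
  + 30.201.179.255/32 (H2) depth=32
  Q 155.96.8.236: descend 100110110110 ; hops seen [H2,H0] ; pick H0
  Q 175.36.113.24: descend 10101111001001000111000100011000 ; hops seen [H2,H0,H0] ; pick H0
  Q 247.82.61.45: descend 11 ; hops seen [H2] ; pick H2
  + 175.0.0.0/8 (H0) depth=8
  + 0.0.0.0/0 (H2) depth=0
  + 30.201.179.240/28 (H2) depth=28
  - 175.36.113.24/32 clear@32
  Q 211.12.144.24: descend 11010011000011001001 ; hops seen [H2,H0] ; pick H0
  + 30.201.179.224/27 (H0) depth=27
  Q 175.36.113.0: descend 101011110010010001110001000 ; hops seen [H2,H0,H0] ; pick H0
  Q 175.36.113.3: descend 101011110010010001110001000 ; hops seen [H2,H0,H0] ; pick H0
  + 30.201.179.248/29 (H1) depth=29

== LOOKUPS ==
["H0","H0","no-route","H0","H0","H2","H2","H2","H2","H0","H0","H2","H0","H0","H0"]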